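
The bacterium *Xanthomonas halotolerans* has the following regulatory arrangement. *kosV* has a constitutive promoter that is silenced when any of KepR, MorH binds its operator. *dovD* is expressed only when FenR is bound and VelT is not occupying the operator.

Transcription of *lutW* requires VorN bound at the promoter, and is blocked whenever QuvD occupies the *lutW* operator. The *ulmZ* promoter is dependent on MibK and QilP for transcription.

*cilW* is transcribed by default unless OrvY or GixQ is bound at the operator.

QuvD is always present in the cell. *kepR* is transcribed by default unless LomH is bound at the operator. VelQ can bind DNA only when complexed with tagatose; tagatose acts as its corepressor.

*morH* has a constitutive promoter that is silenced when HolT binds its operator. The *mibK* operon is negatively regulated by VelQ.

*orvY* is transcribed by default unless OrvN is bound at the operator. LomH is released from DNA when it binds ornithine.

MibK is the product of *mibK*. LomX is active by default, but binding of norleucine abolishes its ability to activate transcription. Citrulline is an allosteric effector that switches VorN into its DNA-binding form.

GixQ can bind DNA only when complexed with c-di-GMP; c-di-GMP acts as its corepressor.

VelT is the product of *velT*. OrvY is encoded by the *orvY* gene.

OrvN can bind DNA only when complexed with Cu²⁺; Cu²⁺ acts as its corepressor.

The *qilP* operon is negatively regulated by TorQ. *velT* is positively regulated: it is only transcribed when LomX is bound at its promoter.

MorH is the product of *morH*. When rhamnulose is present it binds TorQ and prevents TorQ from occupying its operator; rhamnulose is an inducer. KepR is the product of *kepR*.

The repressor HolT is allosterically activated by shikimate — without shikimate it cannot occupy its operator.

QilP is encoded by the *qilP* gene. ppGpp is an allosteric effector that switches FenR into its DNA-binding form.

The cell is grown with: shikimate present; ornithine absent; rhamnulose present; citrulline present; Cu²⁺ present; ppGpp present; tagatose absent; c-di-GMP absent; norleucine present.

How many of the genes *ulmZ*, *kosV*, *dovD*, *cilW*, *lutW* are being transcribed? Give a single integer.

Tagatose is absent, so VelQ is inactive.
With no repressor bound, *mibK* is transcribed.
So MibK is produced and active.
Rhamnulose is present, so TorQ is inactive.
With no repressor bound, *qilP* is transcribed.
So QilP is produced and active.
No repressor is bound and MibK and QilP are active, so *ulmZ* is transcribed.
→ *ulmZ* is ON.
Ornithine is absent, so LomH is active.
With repressor LomH bound, *kepR* is not transcribed.
So KepR is not produced.
Shikimate is present, so HolT is active.
With repressor HolT bound, *morH* is not transcribed.
So MorH is not produced.
With no repressor bound, *kosV* is transcribed.
→ *kosV* is ON.
ppGpp is present, so FenR is active.
Norleucine is present, so LomX is inactive.
Required activator LomX is absent, so *velT* is not transcribed.
So VelT is not produced.
No repressor is bound and FenR is active, so *dovD* is transcribed.
→ *dovD* is ON.
Cu²⁺ is present, so OrvN is active.
With repressor OrvN bound, *orvY* is not transcribed.
So OrvY is not produced.
c-di-GMP is absent, so GixQ is inactive.
With no repressor bound, *cilW* is transcribed.
→ *cilW* is ON.
QuvD is produced constitutively and is active.
Citrulline is present, so VorN is active.
With repressor QuvD bound, *lutW* is not transcribed.
→ *lutW* is OFF.
4 of the 5 genes are transcribed.

4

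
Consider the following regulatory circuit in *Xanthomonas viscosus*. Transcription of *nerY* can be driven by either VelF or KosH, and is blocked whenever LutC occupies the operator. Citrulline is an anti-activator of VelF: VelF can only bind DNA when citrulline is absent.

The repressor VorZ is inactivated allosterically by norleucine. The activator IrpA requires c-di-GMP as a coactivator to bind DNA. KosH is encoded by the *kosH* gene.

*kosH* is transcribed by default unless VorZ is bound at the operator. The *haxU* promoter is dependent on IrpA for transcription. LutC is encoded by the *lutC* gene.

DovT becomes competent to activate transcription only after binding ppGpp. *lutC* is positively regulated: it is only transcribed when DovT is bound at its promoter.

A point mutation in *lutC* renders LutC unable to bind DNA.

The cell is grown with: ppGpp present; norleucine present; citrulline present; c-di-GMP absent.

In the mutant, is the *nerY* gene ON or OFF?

ON

Citrulline is present, so VelF is inactive.
LutC is non-functional in this strain, so it has no effect.
Norleucine is present, so VorZ is inactive.
With no repressor bound, *kosH* is transcribed.
So KosH is produced and active.
Activator KosH is present, so *nerY* is transcribed.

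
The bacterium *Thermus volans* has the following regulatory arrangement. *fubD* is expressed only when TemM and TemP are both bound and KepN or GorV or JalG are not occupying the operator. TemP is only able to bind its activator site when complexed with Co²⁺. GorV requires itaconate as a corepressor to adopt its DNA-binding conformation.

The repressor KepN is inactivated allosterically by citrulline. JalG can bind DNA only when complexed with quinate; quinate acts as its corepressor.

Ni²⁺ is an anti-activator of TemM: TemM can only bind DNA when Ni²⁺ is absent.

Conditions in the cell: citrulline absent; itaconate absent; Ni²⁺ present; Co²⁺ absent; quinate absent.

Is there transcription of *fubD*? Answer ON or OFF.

OFF

Citrulline is absent, so KepN is active.
Itaconate is absent, so GorV is inactive.
Ni²⁺ is present, so TemM is inactive.
Quinate is absent, so JalG is inactive.
Co²⁺ is absent, so TemP is inactive.
With repressor KepN bound, *fubD* is not transcribed.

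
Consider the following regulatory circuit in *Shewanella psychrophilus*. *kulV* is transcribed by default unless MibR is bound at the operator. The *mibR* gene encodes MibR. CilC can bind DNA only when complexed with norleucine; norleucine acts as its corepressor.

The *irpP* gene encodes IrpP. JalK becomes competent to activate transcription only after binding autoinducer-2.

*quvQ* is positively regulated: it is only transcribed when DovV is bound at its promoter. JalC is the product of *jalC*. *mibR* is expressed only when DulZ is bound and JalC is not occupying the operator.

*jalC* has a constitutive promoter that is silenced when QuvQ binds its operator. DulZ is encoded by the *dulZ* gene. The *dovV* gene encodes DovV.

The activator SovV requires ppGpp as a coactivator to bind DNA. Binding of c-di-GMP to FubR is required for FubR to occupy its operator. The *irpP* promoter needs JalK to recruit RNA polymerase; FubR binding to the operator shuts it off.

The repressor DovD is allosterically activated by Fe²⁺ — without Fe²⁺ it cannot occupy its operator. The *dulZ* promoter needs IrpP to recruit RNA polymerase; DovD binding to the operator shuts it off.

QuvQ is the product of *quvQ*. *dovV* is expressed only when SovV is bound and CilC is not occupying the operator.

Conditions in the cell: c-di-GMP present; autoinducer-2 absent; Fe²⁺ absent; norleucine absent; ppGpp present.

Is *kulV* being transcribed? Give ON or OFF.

ON

ppGpp is present, so SovV is active.
Norleucine is absent, so CilC is inactive.
No repressor is bound and SovV is active, so *dovV* is transcribed.
So DovV is produced and active.
No repressor is bound and DovV is active, so *quvQ* is transcribed.
So QuvQ is produced and active.
With repressor QuvQ bound, *jalC* is not transcribed.
So JalC is not produced.
c-di-GMP is present, so FubR is active.
Autoinducer-2 is absent, so JalK is inactive.
With repressor FubR bound, *irpP* is not transcribed.
So IrpP is not produced.
Fe²⁺ is absent, so DovD is inactive.
Required activator IrpP is absent, so *dulZ* is not transcribed.
So DulZ is not produced.
Required activator DulZ is absent, so *mibR* is not transcribed.
So MibR is not produced.
With no repressor bound, *kulV* is transcribed.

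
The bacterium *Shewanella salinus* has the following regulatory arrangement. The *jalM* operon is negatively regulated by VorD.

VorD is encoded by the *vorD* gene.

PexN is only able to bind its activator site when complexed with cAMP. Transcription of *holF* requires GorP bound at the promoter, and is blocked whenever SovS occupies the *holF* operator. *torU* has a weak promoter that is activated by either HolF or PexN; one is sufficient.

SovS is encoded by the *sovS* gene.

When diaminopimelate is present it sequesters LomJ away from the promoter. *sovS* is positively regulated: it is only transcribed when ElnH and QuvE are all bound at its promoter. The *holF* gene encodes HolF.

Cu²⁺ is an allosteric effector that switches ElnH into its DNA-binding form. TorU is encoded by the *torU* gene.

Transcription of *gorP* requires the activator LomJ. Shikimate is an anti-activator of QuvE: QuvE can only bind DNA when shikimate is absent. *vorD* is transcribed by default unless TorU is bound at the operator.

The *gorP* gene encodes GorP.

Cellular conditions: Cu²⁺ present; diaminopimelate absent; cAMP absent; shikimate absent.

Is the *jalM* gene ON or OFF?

Diaminopimelate is absent, so LomJ is active.
No repressor is bound and LomJ is active, so *gorP* is transcribed.
So GorP is produced and active.
Cu²⁺ is present, so ElnH is active.
Shikimate is absent, so QuvE is active.
No repressor is bound and ElnH and QuvE are active, so *sovS* is transcribed.
So SovS is produced and active.
With repressor SovS bound, *holF* is not transcribed.
So HolF is not produced.
cAMP is absent, so PexN is inactive.
No activator is available at the *torU* promoter, so *torU* is not transcribed.
So TorU is not produced.
With no repressor bound, *vorD* is transcribed.
So VorD is produced and active.
With repressor VorD bound, *jalM* is not transcribed.

OFF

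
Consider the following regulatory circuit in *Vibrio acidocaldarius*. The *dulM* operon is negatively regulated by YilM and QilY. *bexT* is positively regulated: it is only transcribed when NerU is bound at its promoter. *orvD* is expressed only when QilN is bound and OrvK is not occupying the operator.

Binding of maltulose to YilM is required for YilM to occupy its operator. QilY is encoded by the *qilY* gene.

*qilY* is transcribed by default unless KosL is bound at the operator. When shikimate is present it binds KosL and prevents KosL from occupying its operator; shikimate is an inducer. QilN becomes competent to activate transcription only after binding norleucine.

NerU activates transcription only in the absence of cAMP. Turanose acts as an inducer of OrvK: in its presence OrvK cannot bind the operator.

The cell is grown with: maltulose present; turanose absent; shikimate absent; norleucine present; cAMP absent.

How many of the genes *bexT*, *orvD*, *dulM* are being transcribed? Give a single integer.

1

cAMP is absent, so NerU is active.
No repressor is bound and NerU is active, so *bexT* is transcribed.
→ *bexT* is ON.
Turanose is absent, so OrvK is active.
Norleucine is present, so QilN is active.
With repressor OrvK bound, *orvD* is not transcribed.
→ *orvD* is OFF.
Maltulose is present, so YilM is active.
Shikimate is absent, so KosL is active.
With repressor KosL bound, *qilY* is not transcribed.
So QilY is not produced.
With repressor YilM bound, *dulM* is not transcribed.
→ *dulM* is OFF.
1 of the 3 genes is transcribed.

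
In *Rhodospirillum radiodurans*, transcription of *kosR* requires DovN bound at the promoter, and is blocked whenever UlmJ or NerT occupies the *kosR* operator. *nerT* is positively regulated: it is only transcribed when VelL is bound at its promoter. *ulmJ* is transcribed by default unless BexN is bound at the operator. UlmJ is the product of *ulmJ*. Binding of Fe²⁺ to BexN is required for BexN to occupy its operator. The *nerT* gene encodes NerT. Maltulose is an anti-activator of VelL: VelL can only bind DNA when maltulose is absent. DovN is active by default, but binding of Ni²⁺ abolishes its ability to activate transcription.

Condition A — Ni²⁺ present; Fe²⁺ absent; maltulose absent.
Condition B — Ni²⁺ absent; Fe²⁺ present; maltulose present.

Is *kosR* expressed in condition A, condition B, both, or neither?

Condition A:
Ni²⁺ is present, so DovN is inactive.
Fe²⁺ is absent, so BexN is inactive.
With no repressor bound, *ulmJ* is transcribed.
So UlmJ is produced and active.
Maltulose is absent, so VelL is active.
No repressor is bound and VelL is active, so *nerT* is transcribed.
So NerT is produced and active.
With repressor UlmJ bound, *kosR* is not transcribed.
→ *kosR* is OFF in A.
Condition B:
Ni²⁺ is absent, so DovN is active.
Fe²⁺ is present, so BexN is active.
With repressor BexN bound, *ulmJ* is not transcribed.
So UlmJ is not produced.
Maltulose is present, so VelL is inactive.
Required activator VelL is absent, so *nerT* is not transcribed.
So NerT is not produced.
No repressor is bound and DovN is active, so *kosR* is transcribed.
→ *kosR* is ON in B.

B only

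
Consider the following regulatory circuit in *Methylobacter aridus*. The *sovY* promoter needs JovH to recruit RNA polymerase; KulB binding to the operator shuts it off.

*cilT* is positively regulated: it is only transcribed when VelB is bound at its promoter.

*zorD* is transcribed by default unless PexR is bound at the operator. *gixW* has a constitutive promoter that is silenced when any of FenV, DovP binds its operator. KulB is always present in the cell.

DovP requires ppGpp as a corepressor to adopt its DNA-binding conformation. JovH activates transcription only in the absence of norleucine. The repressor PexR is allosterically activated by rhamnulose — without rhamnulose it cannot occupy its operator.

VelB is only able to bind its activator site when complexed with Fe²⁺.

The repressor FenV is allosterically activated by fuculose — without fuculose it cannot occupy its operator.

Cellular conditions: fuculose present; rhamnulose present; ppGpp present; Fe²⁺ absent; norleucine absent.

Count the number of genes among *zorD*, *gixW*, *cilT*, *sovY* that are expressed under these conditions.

0

Rhamnulose is present, so PexR is active.
With repressor PexR bound, *zorD* is not transcribed.
→ *zorD* is OFF.
Fuculose is present, so FenV is active.
ppGpp is present, so DovP is active.
With repressor FenV bound, *gixW* is not transcribed.
→ *gixW* is OFF.
Fe²⁺ is absent, so VelB is inactive.
Required activator VelB is absent, so *cilT* is not transcribed.
→ *cilT* is OFF.
Norleucine is absent, so JovH is active.
KulB is produced constitutively and is active.
With repressor KulB bound, *sovY* is not transcribed.
→ *sovY* is OFF.
0 of the 4 genes are transcribed.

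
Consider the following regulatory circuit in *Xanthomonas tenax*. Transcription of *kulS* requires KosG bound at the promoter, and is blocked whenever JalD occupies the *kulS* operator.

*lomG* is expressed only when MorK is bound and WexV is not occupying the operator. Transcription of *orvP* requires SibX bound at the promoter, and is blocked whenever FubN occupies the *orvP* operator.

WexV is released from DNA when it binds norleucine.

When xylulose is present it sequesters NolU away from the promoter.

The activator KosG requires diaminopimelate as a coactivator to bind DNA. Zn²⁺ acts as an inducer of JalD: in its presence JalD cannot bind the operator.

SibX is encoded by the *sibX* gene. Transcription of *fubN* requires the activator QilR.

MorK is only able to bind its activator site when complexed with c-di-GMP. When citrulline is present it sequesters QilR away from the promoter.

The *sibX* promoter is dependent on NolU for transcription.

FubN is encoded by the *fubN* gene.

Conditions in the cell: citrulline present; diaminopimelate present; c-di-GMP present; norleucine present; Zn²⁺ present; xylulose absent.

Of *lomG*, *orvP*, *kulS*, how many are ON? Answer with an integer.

Norleucine is present, so WexV is inactive.
c-di-GMP is present, so MorK is active.
No repressor is bound and MorK is active, so *lomG* is transcribed.
→ *lomG* is ON.
Xylulose is absent, so NolU is active.
No repressor is bound and NolU is active, so *sibX* is transcribed.
So SibX is produced and active.
Citrulline is present, so QilR is inactive.
Required activator QilR is absent, so *fubN* is not transcribed.
So FubN is not produced.
No repressor is bound and SibX is active, so *orvP* is transcribed.
→ *orvP* is ON.
Zn²⁺ is present, so JalD is inactive.
Diaminopimelate is present, so KosG is active.
No repressor is bound and KosG is active, so *kulS* is transcribed.
→ *kulS* is ON.
3 of the 3 genes are transcribed.

3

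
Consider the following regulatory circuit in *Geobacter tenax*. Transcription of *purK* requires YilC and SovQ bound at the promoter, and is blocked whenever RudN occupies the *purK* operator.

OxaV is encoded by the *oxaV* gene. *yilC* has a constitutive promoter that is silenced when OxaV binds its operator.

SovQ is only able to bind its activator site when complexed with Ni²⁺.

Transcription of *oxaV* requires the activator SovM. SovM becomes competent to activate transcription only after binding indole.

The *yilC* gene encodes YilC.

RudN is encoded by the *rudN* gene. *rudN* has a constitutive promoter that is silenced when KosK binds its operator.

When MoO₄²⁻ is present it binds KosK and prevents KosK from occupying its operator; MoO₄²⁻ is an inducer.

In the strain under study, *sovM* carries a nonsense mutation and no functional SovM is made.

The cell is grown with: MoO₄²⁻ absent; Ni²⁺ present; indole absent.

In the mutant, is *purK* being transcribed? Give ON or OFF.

SovM is non-functional in this strain, so it has no effect.
Required activator SovM is absent, so *oxaV* is not transcribed.
So OxaV is not produced.
With no repressor bound, *yilC* is transcribed.
So YilC is produced and active.
Ni²⁺ is present, so SovQ is active.
MoO₄²⁻ is absent, so KosK is active.
With repressor KosK bound, *rudN* is not transcribed.
So RudN is not produced.
No repressor is bound and YilC and SovQ are active, so *purK* is transcribed.

ON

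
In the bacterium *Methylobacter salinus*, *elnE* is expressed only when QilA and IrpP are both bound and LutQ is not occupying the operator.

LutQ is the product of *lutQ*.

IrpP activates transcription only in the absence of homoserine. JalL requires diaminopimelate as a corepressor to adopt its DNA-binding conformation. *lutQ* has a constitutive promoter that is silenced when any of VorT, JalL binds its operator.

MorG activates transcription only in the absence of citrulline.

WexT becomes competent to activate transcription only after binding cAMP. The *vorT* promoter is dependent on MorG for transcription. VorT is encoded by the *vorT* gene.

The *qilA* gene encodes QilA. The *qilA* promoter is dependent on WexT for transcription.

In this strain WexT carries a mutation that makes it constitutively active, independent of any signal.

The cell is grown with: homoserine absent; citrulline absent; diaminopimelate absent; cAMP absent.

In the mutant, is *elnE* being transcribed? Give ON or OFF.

ON

WexT is constitutively active in this strain.
No repressor is bound and WexT is active, so *qilA* is transcribed.
So QilA is produced and active.
Citrulline is absent, so MorG is active.
No repressor is bound and MorG is active, so *vorT* is transcribed.
So VorT is produced and active.
Diaminopimelate is absent, so JalL is inactive.
With repressor VorT bound, *lutQ* is not transcribed.
So LutQ is not produced.
Homoserine is absent, so IrpP is active.
No repressor is bound and QilA and IrpP are active, so *elnE* is transcribed.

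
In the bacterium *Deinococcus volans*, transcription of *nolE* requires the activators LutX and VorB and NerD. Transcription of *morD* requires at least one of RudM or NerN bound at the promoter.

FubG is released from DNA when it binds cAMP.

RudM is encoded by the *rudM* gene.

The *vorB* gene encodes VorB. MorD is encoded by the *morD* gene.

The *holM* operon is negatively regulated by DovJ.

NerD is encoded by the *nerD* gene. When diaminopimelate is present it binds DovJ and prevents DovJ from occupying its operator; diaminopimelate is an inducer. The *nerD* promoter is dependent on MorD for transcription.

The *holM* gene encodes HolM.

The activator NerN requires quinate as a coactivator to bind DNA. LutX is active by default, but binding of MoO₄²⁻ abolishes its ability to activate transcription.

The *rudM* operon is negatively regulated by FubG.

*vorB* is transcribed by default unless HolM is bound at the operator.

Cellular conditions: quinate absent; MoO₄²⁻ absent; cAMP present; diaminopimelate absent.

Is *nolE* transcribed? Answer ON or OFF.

MoO₄²⁻ is absent, so LutX is active.
Diaminopimelate is absent, so DovJ is active.
With repressor DovJ bound, *holM* is not transcribed.
So HolM is not produced.
With no repressor bound, *vorB* is transcribed.
So VorB is produced and active.
cAMP is present, so FubG is inactive.
With no repressor bound, *rudM* is transcribed.
So RudM is produced and active.
Quinate is absent, so NerN is inactive.
Activator RudM is present, so *morD* is transcribed.
So MorD is produced and active.
No repressor is bound and MorD is active, so *nerD* is transcribed.
So NerD is produced and active.
No repressor is bound and LutX and VorB and NerD are active, so *nolE* is transcribed.

ON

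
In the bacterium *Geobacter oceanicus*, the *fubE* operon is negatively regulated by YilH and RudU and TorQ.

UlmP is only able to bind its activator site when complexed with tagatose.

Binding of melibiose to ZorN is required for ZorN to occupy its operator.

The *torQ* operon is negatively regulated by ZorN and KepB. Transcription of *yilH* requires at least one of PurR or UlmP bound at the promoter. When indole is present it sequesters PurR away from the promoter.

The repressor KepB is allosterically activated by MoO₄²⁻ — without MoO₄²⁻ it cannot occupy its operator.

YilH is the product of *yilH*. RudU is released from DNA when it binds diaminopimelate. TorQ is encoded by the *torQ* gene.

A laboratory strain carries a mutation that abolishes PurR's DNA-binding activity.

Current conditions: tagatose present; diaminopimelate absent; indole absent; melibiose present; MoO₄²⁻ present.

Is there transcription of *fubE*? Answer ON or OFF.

OFF

PurR is non-functional in this strain, so it has no effect.
Tagatose is present, so UlmP is active.
Activator UlmP is present, so *yilH* is transcribed.
So YilH is produced and active.
Diaminopimelate is absent, so RudU is active.
Melibiose is present, so ZorN is active.
MoO₄²⁻ is present, so KepB is active.
With repressor ZorN bound, *torQ* is not transcribed.
So TorQ is not produced.
With repressor YilH bound, *fubE* is not transcribed.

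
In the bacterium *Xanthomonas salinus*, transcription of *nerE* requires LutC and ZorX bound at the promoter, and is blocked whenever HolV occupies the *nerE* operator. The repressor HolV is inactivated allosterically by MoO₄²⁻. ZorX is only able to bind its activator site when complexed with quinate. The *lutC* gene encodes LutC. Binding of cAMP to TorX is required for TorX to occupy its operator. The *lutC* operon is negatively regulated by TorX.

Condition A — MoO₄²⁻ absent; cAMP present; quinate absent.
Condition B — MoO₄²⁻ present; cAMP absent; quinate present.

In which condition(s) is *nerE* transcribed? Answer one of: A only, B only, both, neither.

Condition A:
MoO₄²⁻ is absent, so HolV is active.
cAMP is present, so TorX is active.
With repressor TorX bound, *lutC* is not transcribed.
So LutC is not produced.
Quinate is absent, so ZorX is inactive.
With repressor HolV bound, *nerE* is not transcribed.
→ *nerE* is OFF in A.
Condition B:
MoO₄²⁻ is present, so HolV is inactive.
cAMP is absent, so TorX is inactive.
With no repressor bound, *lutC* is transcribed.
So LutC is produced and active.
Quinate is present, so ZorX is active.
No repressor is bound and LutC and ZorX are active, so *nerE* is transcribed.
→ *nerE* is ON in B.

B only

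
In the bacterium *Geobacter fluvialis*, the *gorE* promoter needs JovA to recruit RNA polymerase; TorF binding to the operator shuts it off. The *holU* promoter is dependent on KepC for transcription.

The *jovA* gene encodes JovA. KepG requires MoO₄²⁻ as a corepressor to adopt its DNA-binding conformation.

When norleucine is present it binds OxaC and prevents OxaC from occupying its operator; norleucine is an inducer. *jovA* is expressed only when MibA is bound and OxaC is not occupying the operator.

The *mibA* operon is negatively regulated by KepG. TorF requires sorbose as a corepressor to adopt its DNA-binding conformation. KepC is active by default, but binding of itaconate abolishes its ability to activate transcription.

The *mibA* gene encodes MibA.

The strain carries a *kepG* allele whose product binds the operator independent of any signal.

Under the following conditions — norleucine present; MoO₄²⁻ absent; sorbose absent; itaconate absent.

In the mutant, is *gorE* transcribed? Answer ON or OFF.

Sorbose is absent, so TorF is inactive.
KepG is constitutively active in this strain.
With repressor KepG bound, *mibA* is not transcribed.
So MibA is not produced.
Norleucine is present, so OxaC is inactive.
Required activator MibA is absent, so *jovA* is not transcribed.
So JovA is not produced.
Required activator JovA is absent, so *gorE* is not transcribed.

OFF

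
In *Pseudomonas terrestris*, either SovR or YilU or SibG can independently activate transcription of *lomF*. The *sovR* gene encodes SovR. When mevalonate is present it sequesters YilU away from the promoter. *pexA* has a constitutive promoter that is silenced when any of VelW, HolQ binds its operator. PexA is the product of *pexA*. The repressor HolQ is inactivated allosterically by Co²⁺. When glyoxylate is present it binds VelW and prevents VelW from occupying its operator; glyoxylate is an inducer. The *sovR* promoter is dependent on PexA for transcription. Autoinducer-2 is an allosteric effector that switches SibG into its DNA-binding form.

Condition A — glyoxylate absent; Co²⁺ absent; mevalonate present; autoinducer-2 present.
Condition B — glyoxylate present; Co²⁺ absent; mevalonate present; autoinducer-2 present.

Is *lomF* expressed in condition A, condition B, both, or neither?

Condition A:
Glyoxylate is absent, so VelW is active.
Co²⁺ is absent, so HolQ is active.
With repressor VelW bound, *pexA* is not transcribed.
So PexA is not produced.
Required activator PexA is absent, so *sovR* is not transcribed.
So SovR is not produced.
Mevalonate is present, so YilU is inactive.
Autoinducer-2 is present, so SibG is active.
Activator SibG is present, so *lomF* is transcribed.
→ *lomF* is ON in A.
Condition B:
Glyoxylate is present, so VelW is inactive.
Co²⁺ is absent, so HolQ is active.
With repressor HolQ bound, *pexA* is not transcribed.
So PexA is not produced.
Required activator PexA is absent, so *sovR* is not transcribed.
So SovR is not produced.
Mevalonate is present, so YilU is inactive.
Autoinducer-2 is present, so SibG is active.
Activator SibG is present, so *lomF* is transcribed.
→ *lomF* is ON in B.

both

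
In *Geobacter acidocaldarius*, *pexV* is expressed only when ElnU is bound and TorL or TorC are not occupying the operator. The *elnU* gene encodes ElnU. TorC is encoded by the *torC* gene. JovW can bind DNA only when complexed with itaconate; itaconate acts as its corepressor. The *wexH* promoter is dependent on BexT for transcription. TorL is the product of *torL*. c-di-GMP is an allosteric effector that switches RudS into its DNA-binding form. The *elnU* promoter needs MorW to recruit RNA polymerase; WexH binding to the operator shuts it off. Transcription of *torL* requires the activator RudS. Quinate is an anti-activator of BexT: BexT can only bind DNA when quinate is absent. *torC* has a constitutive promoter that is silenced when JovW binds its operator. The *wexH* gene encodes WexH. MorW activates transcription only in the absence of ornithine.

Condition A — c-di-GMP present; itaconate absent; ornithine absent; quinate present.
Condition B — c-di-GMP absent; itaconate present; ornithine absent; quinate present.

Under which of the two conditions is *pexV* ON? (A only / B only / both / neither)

Condition A:
c-di-GMP is present, so RudS is active.
No repressor is bound and RudS is active, so *torL* is transcribed.
So TorL is produced and active.
Itaconate is absent, so JovW is inactive.
With no repressor bound, *torC* is transcribed.
So TorC is produced and active.
Ornithine is absent, so MorW is active.
Quinate is present, so BexT is inactive.
Required activator BexT is absent, so *wexH* is not transcribed.
So WexH is not produced.
No repressor is bound and MorW is active, so *elnU* is transcribed.
So ElnU is produced and active.
With repressor TorL bound, *pexV* is not transcribed.
→ *pexV* is OFF in A.
Condition B:
c-di-GMP is absent, so RudS is inactive.
Required activator RudS is absent, so *torL* is not transcribed.
So TorL is not produced.
Itaconate is present, so JovW is active.
With repressor JovW bound, *torC* is not transcribed.
So TorC is not produced.
Ornithine is absent, so MorW is active.
Quinate is present, so BexT is inactive.
Required activator BexT is absent, so *wexH* is not transcribed.
So WexH is not produced.
No repressor is bound and MorW is active, so *elnU* is transcribed.
So ElnU is produced and active.
No repressor is bound and ElnU is active, so *pexV* is transcribed.
→ *pexV* is ON in B.

B only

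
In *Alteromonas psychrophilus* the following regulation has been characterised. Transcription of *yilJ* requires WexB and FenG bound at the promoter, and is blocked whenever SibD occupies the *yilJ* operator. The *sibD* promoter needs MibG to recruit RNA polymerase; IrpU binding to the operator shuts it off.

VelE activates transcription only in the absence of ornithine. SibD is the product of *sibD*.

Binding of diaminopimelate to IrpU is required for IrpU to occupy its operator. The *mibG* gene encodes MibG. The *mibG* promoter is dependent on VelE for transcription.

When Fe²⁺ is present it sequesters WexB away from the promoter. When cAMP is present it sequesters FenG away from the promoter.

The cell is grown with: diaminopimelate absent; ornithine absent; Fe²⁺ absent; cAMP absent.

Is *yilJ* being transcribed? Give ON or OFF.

Fe²⁺ is absent, so WexB is active.
cAMP is absent, so FenG is active.
Ornithine is absent, so VelE is active.
No repressor is bound and VelE is active, so *mibG* is transcribed.
So MibG is produced and active.
Diaminopimelate is absent, so IrpU is inactive.
No repressor is bound and MibG is active, so *sibD* is transcribed.
So SibD is produced and active.
With repressor SibD bound, *yilJ* is not transcribed.

OFF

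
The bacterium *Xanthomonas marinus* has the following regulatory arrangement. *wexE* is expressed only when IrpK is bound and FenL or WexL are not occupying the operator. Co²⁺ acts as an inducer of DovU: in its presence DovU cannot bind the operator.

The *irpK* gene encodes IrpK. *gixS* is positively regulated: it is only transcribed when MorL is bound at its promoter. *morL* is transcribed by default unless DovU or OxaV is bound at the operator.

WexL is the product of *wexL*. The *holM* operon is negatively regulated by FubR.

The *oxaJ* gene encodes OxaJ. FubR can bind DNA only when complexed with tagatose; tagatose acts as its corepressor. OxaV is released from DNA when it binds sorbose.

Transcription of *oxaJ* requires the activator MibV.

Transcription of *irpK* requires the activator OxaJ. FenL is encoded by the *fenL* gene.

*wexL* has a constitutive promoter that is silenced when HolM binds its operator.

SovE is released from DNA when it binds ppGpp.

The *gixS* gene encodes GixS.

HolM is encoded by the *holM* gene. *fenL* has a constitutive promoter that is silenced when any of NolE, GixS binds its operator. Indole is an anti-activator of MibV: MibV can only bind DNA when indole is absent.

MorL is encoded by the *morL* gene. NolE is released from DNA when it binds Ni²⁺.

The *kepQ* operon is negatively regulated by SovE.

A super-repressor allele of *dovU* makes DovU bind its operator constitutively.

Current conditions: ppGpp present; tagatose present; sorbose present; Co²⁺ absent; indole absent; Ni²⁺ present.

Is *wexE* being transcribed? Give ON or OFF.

Ni²⁺ is present, so NolE is inactive.
DovU is constitutively active in this strain.
Sorbose is present, so OxaV is inactive.
With repressor DovU bound, *morL* is not transcribed.
So MorL is not produced.
Required activator MorL is absent, so *gixS* is not transcribed.
So GixS is not produced.
With no repressor bound, *fenL* is transcribed.
So FenL is produced and active.
Indole is absent, so MibV is active.
No repressor is bound and MibV is active, so *oxaJ* is transcribed.
So OxaJ is produced and active.
No repressor is bound and OxaJ is active, so *irpK* is transcribed.
So IrpK is produced and active.
Tagatose is present, so FubR is active.
With repressor FubR bound, *holM* is not transcribed.
So HolM is not produced.
With no repressor bound, *wexL* is transcribed.
So WexL is produced and active.
With repressor FenL bound, *wexE* is not transcribed.

OFF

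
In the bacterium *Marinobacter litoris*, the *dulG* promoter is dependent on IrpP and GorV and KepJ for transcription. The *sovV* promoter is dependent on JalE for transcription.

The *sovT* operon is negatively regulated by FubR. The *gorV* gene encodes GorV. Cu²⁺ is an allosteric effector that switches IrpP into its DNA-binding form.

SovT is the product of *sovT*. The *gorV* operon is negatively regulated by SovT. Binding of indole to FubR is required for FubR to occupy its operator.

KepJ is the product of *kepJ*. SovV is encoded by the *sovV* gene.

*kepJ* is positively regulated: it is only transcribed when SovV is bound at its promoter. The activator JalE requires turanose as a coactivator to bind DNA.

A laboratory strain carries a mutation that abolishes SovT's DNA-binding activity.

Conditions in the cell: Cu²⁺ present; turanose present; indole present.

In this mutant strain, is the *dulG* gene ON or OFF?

Cu²⁺ is present, so IrpP is active.
SovT is non-functional in this strain, so it has no effect.
With no repressor bound, *gorV* is transcribed.
So GorV is produced and active.
Turanose is present, so JalE is active.
No repressor is bound and JalE is active, so *sovV* is transcribed.
So SovV is produced and active.
No repressor is bound and SovV is active, so *kepJ* is transcribed.
So KepJ is produced and active.
No repressor is bound and IrpP and GorV and KepJ are active, so *dulG* is transcribed.

ON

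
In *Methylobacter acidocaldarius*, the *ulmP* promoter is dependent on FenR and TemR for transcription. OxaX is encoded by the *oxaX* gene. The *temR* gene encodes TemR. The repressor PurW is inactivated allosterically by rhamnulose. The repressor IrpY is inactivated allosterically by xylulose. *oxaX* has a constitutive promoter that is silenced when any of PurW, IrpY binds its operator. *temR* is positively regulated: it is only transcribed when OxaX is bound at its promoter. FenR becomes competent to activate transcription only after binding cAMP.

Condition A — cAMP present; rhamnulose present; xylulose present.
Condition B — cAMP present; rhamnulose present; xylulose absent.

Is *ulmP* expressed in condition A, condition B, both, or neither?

Condition A:
cAMP is present, so FenR is active.
Rhamnulose is present, so PurW is inactive.
Xylulose is present, so IrpY is inactive.
With no repressor bound, *oxaX* is transcribed.
So OxaX is produced and active.
No repressor is bound and OxaX is active, so *temR* is transcribed.
So TemR is produced and active.
No repressor is bound and FenR and TemR are active, so *ulmP* is transcribed.
→ *ulmP* is ON in A.
Condition B:
cAMP is present, so FenR is active.
Rhamnulose is present, so PurW is inactive.
Xylulose is absent, so IrpY is active.
With repressor IrpY bound, *oxaX* is not transcribed.
So OxaX is not produced.
Required activator OxaX is absent, so *temR* is not transcribed.
So TemR is not produced.
Required activator TemR is absent, so *ulmP* is not transcribed.
→ *ulmP* is OFF in B.

A only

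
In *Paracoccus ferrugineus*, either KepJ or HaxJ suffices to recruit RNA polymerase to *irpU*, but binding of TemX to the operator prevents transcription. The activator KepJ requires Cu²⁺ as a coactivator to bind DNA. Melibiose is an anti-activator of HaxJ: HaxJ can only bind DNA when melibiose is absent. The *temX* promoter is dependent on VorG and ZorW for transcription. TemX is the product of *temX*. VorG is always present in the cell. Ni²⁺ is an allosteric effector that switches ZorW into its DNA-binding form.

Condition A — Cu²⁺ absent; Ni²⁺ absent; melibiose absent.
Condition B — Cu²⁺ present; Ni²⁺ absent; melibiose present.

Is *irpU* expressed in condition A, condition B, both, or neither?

both

Condition A:
Cu²⁺ is absent, so KepJ is inactive.
VorG is produced constitutively and is active.
Ni²⁺ is absent, so ZorW is inactive.
Required activator ZorW is absent, so *temX* is not transcribed.
So TemX is not produced.
Melibiose is absent, so HaxJ is active.
Activator HaxJ is present, so *irpU* is transcribed.
→ *irpU* is ON in A.
Condition B:
Cu²⁺ is present, so KepJ is active.
VorG is produced constitutively and is active.
Ni²⁺ is absent, so ZorW is inactive.
Required activator ZorW is absent, so *temX* is not transcribed.
So TemX is not produced.
Melibiose is present, so HaxJ is inactive.
Activator KepJ is present, so *irpU* is transcribed.
→ *irpU* is ON in B.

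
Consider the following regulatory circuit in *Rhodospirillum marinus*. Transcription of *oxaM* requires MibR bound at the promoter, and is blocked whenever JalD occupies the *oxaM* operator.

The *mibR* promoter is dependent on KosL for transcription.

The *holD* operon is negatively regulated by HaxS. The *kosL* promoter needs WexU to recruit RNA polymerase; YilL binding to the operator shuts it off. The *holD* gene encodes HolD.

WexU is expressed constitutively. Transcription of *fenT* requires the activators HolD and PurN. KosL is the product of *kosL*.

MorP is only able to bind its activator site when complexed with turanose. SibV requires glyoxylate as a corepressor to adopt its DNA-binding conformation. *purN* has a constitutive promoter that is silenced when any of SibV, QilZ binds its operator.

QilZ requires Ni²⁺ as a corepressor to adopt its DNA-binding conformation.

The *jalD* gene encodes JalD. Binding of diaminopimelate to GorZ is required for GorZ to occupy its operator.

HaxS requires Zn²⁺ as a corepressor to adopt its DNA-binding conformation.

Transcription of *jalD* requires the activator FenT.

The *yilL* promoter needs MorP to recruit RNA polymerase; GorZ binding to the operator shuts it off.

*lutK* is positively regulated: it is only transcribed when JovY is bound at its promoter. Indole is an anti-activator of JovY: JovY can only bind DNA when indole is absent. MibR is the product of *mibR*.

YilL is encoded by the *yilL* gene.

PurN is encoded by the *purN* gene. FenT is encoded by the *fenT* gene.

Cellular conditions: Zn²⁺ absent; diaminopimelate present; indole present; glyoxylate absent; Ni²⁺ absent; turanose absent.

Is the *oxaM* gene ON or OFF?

Zn²⁺ is absent, so HaxS is inactive.
With no repressor bound, *holD* is transcribed.
So HolD is produced and active.
Glyoxylate is absent, so SibV is inactive.
Ni²⁺ is absent, so QilZ is inactive.
With no repressor bound, *purN* is transcribed.
So PurN is produced and active.
No repressor is bound and HolD and PurN are active, so *fenT* is transcribed.
So FenT is produced and active.
No repressor is bound and FenT is active, so *jalD* is transcribed.
So JalD is produced and active.
WexU is produced constitutively and is active.
Diaminopimelate is present, so GorZ is active.
Turanose is absent, so MorP is inactive.
With repressor GorZ bound, *yilL* is not transcribed.
So YilL is not produced.
No repressor is bound and WexU is active, so *kosL* is transcribed.
So KosL is produced and active.
No repressor is bound and KosL is active, so *mibR* is transcribed.
So MibR is produced and active.
With repressor JalD bound, *oxaM* is not transcribed.

OFF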